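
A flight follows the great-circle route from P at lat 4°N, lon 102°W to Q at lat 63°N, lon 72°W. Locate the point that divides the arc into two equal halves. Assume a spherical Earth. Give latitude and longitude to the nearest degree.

≈ lat 34°N, lon 93°W

Convert each endpoint to a unit vector on the sphere (x = cos φ cos λ, y = cos φ sin λ, z = sin φ).
The central angle between the endpoints is δ = arccos(p₁·p₂) ≈ 1.099 rad (63.0°).
Interpolate at f = 1/2 with slerp weights a = sin((1−f)δ)/sin δ ≈ 0.586, b = sin(fδ)/sin δ ≈ 0.586.
p = a·p₁ + b·p₂ ≈ (-0.039, -0.825, 0.563); φ = arcsin(p_z) ≈ 34.29°, λ = atan2(p_y, p_x) ≈ -92.73°.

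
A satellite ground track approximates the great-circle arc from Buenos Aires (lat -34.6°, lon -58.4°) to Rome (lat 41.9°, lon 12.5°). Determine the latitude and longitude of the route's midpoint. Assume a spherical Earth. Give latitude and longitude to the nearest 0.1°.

≈ lat 4.5°, lon -25.0°

From cos δ = sin φ₁ sin φ₂ + cos φ₁ cos φ₂ cos Δλ, the central angle is δ ≈ 1.751 rad (100.3°).
Interpolate at f = 1/2 with slerp weights a = sin((1−f)δ)/sin δ ≈ 0.780, b = sin(fδ)/sin δ ≈ 0.780.
p = a·p₁ + b·p₂ ≈ (0.904, -0.421, 0.078); φ = arcsin(p_z) ≈ 4.47°, λ = atan2(p_y, p_x) ≈ -25.00°.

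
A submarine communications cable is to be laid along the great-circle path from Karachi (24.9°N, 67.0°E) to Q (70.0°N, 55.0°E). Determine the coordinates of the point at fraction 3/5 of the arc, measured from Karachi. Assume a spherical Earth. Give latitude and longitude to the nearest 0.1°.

Write both endpoints as unit vectors p₁, p₂ with components (cos φ cos λ, cos φ sin λ, sin φ).
The central angle between the endpoints is δ = arccos(p₁·p₂) ≈ 0.797 rad (45.6°).
Interpolate at f = 3/5 with slerp weights a = sin((1−f)δ)/sin δ ≈ 0.438, b = sin(fδ)/sin δ ≈ 0.643.
p = a·p₁ + b·p₂ ≈ (0.281, 0.546, 0.789); φ = arcsin(p_z) ≈ 52.09°, λ = atan2(p_y, p_x) ≈ 62.73°.

≈ (52.1°N, 62.7°E)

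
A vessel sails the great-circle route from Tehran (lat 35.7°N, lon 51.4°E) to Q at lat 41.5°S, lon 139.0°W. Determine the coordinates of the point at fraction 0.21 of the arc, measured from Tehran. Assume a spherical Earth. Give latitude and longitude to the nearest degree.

Convert each endpoint to a unit vector on the sphere (x = cos φ cos λ, y = cos φ sin λ, z = sin φ).
The central angle between the endpoints is δ = arccos(p₁·p₂) ≈ 2.968 rad (170.0°).
Interpolate at f = 0.21 with slerp weights a = sin((1−f)δ)/sin δ ≈ 4.131, b = sin(fδ)/sin δ ≈ 3.370.
p = a·p₁ + b·p₂ ≈ (0.188, 0.966, 0.178); φ = arcsin(p_z) ≈ 10.23°, λ = atan2(p_y, p_x) ≈ 78.98°.

≈ lat 10°N, lon 79°E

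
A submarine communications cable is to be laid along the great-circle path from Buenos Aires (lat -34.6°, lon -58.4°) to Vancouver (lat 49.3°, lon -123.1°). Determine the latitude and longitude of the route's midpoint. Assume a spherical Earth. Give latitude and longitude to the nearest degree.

Convert each endpoint to a unit vector on the sphere (x = cos φ cos λ, y = cos φ sin λ, z = sin φ).
The central angle between the endpoints is δ = arccos(p₁·p₂) ≈ 1.773 rad (101.6°).
Interpolate at f = 1/2 with slerp weights a = sin((1−f)δ)/sin δ ≈ 0.791, b = sin(fδ)/sin δ ≈ 0.791.
p = a·p₁ + b·p₂ ≈ (0.059, -0.987, 0.151); φ = arcsin(p_z) ≈ 8.66°, λ = atan2(p_y, p_x) ≈ -86.55°.

≈ lat 9°, lon -87°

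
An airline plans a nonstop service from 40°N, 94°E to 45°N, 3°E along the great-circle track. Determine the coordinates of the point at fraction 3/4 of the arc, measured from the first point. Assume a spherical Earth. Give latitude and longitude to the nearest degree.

≈ 51°N, 25°E

From cos δ = sin φ₁ sin φ₂ + cos φ₁ cos φ₂ cos Δλ, the central angle is δ ≈ 1.110 rad (63.6°).
Interpolate at f = 3/4 with slerp weights a = sin((1−f)δ)/sin δ ≈ 0.306, b = sin(fδ)/sin δ ≈ 0.826.
p = a·p₁ + b·p₂ ≈ (0.567, 0.264, 0.780); φ = arcsin(p_z) ≈ 51.30°, λ = atan2(p_y, p_x) ≈ 25.00°.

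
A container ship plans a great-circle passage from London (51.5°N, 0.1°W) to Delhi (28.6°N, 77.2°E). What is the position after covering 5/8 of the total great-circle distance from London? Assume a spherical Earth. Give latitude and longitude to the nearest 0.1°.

≈ 43.1°N, 55.6°E

The haversine formula gives a central angle δ ≈ 1.053 rad (60.3°) between the endpoints.
Interpolate at f = 5/8 with slerp weights a = sin((1−f)δ)/sin δ ≈ 0.443, b = sin(fδ)/sin δ ≈ 0.704.
p = a·p₁ + b·p₂ ≈ (0.413, 0.602, 0.683); φ = arcsin(p_z) ≈ 43.12°, λ = atan2(p_y, p_x) ≈ 55.59°.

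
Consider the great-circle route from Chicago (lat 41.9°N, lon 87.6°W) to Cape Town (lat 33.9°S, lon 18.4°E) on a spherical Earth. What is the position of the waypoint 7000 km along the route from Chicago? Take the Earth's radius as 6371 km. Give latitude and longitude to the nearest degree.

The haversine formula gives a central angle δ ≈ 2.145 rad (122.9°) between the endpoints. The total great-circle distance is δ·R ≈ 2.145 × 6371 ≈ 13663 km, so the target fraction is f = 7000/13663 ≈ 0.512.
Interpolate at f ≈ 0.512 with slerp weights a = sin((1−f)δ)/sin δ ≈ 1.030, b = sin(fδ)/sin δ ≈ 1.060.
p = a·p₁ + b·p₂ ≈ (0.867, -0.488, 0.097); φ = arcsin(p_z) ≈ 5.54°, λ = atan2(p_y, p_x) ≈ -29.38°.

≈ lat 6°N, lon 29°W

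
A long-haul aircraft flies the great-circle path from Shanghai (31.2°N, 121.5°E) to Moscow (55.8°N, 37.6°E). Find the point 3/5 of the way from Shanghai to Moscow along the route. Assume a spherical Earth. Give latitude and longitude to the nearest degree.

≈ 54°N, 81°E

Convert each endpoint to a unit vector on the sphere (x = cos φ cos λ, y = cos φ sin λ, z = sin φ).
The central angle between the endpoints is δ = arccos(p₁·p₂) ≈ 1.071 rad (61.3°).
Interpolate at f = 3/5 with slerp weights a = sin((1−f)δ)/sin δ ≈ 0.473, b = sin(fδ)/sin δ ≈ 0.683.
p = a·p₁ + b·p₂ ≈ (0.093, 0.579, 0.810); φ = arcsin(p_z) ≈ 54.08°, λ = atan2(p_y, p_x) ≈ 80.92°.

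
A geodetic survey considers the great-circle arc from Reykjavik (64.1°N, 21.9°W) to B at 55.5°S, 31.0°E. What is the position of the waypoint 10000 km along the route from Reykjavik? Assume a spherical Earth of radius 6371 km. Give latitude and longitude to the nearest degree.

Write both endpoints as unit vectors p₁, p₂ with components (cos φ cos λ, cos φ sin λ, sin φ).
The central angle between the endpoints is δ = arccos(p₁·p₂) ≈ 2.204 rad (126.3°). The total great-circle distance is δ·R ≈ 2.204 × 6371 ≈ 14045 km, so the target fraction is f = 10000/14045 ≈ 0.712.
Interpolate at f ≈ 0.712 with slerp weights a = sin((1−f)δ)/sin δ ≈ 0.736, b = sin(fδ)/sin δ ≈ 1.241.
p = a·p₁ + b·p₂ ≈ (0.901, 0.242, -0.361); φ = arcsin(p_z) ≈ -21.14°, λ = atan2(p_y, p_x) ≈ 15.04°.

≈ 21°S, 15°E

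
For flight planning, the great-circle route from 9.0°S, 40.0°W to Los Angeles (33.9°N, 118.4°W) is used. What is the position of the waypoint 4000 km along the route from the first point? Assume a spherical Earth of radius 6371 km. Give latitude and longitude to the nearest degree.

Write both endpoints as unit vectors p₁, p₂ with components (cos φ cos λ, cos φ sin λ, sin φ).
The central angle between the endpoints is δ = arccos(p₁·p₂) ≈ 1.493 rad (85.5°). The total great-circle distance is δ·R ≈ 1.493 × 6371 ≈ 9513 km, so the target fraction is f = 4000/9513 ≈ 0.420.
Interpolate at f ≈ 0.420 with slerp weights a = sin((1−f)δ)/sin δ ≈ 0.764, b = sin(fδ)/sin δ ≈ 0.589.
p = a·p₁ + b·p₂ ≈ (0.345, -0.915, 0.209); φ = arcsin(p_z) ≈ 12.07°, λ = atan2(p_y, p_x) ≈ -69.33°.

≈ 12°N, 69°W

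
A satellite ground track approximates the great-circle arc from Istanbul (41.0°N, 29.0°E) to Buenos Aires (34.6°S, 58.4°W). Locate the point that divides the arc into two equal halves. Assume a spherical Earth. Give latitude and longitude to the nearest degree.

From cos δ = sin φ₁ sin φ₂ + cos φ₁ cos φ₂ cos Δλ, the central angle is δ ≈ 1.922 rad (110.1°).
Interpolate at f = 1/2 with slerp weights a = sin((1−f)δ)/sin δ ≈ 0.873, b = sin(fδ)/sin δ ≈ 0.873.
p = a·p₁ + b·p₂ ≈ (0.953, -0.293, 0.077); φ = arcsin(p_z) ≈ 4.42°, λ = atan2(p_y, p_x) ≈ -17.07°.

≈ 4°N, 17°W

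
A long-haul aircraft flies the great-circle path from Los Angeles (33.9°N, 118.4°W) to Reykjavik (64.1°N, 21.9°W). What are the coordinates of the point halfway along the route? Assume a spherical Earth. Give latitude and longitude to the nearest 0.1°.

≈ 58.5°N, 89.3°W

Write both endpoints as unit vectors p₁, p₂ with components (cos φ cos λ, cos φ sin λ, sin φ).
The central angle between the endpoints is δ = arccos(p₁·p₂) ≈ 1.092 rad (62.6°).
Interpolate at f = 1/2 with slerp weights a = sin((1−f)δ)/sin δ ≈ 0.585, b = sin(fδ)/sin δ ≈ 0.585.
p = a·p₁ + b·p₂ ≈ (0.006, -0.522, 0.853); φ = arcsin(p_z) ≈ 58.50°, λ = atan2(p_y, p_x) ≈ -89.33°.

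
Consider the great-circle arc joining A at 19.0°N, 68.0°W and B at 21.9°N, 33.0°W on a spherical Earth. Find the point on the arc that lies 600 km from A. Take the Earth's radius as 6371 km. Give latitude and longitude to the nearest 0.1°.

From cos δ = sin φ₁ sin φ₂ + cos φ₁ cos φ₂ cos Δλ, the central angle is δ ≈ 0.573 rad (32.9°). The total great-circle distance is δ·R ≈ 0.573 × 6371 ≈ 3653 km, so the target fraction is f = 600/3653 ≈ 0.164.
Interpolate at f ≈ 0.164 with slerp weights a = sin((1−f)δ)/sin δ ≈ 0.850, b = sin(fδ)/sin δ ≈ 0.173.
p = a·p₁ + b·p₂ ≈ (0.436, -0.833, 0.341); φ = arcsin(p_z) ≈ 19.96°, λ = atan2(p_y, p_x) ≈ -62.37°.

≈ 20.0°N, 62.4°W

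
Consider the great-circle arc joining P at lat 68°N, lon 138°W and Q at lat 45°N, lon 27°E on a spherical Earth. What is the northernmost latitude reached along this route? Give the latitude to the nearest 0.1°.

The great circle lies in the plane with unit normal n̂ = (p₁ × p₂)/|p₁ × p₂|.
Here n̂_z ≈ +0.075; the vertex latitude is φ_max = arccos|n̂_z| ≈ 85.7°.

≈ 85.7°N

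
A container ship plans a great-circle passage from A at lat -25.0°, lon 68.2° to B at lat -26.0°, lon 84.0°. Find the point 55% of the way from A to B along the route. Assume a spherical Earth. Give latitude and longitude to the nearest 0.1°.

≈ lat -25.8°, lon 76.9°

Convert each endpoint to a unit vector on the sphere (x = cos φ cos λ, y = cos φ sin λ, z = sin φ).
The central angle between the endpoints is δ = arccos(p₁·p₂) ≈ 0.249 rad (14.3°).
Interpolate at f = 0.55 with slerp weights a = sin((1−f)δ)/sin δ ≈ 0.454, b = sin(fδ)/sin δ ≈ 0.554.
p = a·p₁ + b·p₂ ≈ (0.205, 0.877, -0.435); φ = arcsin(p_z) ≈ -25.76°, λ = atan2(p_y, p_x) ≈ 76.86°.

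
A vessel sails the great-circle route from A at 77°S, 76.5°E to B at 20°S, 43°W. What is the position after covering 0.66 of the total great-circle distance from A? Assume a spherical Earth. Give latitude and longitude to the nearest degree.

Convert each endpoint to a unit vector on the sphere (x = cos φ cos λ, y = cos φ sin λ, z = sin φ).
The central angle between the endpoints is δ = arccos(p₁·p₂) ≈ 1.340 rad (76.8°).
Interpolate at f = 0.66 with slerp weights a = sin((1−f)δ)/sin δ ≈ 0.452, b = sin(fδ)/sin δ ≈ 0.795.
p = a·p₁ + b·p₂ ≈ (0.570, -0.410, -0.712); φ = arcsin(p_z) ≈ -45.40°, λ = atan2(p_y, p_x) ≈ -35.76°.

≈ 45°S, 36°W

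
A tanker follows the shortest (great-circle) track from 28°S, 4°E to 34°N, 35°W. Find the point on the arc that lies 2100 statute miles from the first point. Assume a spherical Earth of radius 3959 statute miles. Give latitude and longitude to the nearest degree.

≈ 2°S, 12°W

Write both endpoints as unit vectors p₁, p₂ with components (cos φ cos λ, cos φ sin λ, sin φ).
The central angle between the endpoints is δ = arccos(p₁·p₂) ≈ 1.259 rad (72.2°). The total great-circle distance is δ·R ≈ 1.259 × 3959 ≈ 4986 mi, so the target fraction is f = 2100/4986 ≈ 0.421.
Interpolate at f ≈ 0.421 with slerp weights a = sin((1−f)δ)/sin δ ≈ 0.700, b = sin(fδ)/sin δ ≈ 0.531.
p = a·p₁ + b·p₂ ≈ (0.977, -0.210, -0.031); φ = arcsin(p_z) ≈ -1.80°, λ = atan2(p_y, p_x) ≈ -12.11°.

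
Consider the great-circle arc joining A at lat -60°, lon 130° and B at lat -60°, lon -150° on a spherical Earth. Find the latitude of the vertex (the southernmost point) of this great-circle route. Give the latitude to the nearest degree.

The great circle lies in the plane with unit normal n̂ = (p₁ × p₂)/|p₁ × p₂|.
Here n̂_z ≈ +0.404; the vertex latitude is φ_max = arccos|n̂_z| ≈ 66.1°.

≈ -66°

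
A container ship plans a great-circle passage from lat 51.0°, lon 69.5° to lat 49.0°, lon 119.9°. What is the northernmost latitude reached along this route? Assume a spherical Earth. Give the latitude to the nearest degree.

The great circle lies in the plane with unit normal n̂ = (p₁ × p₂)/|p₁ × p₂|.
Here n̂_z ≈ +0.603; the vertex latitude is φ_max = arccos|n̂_z| ≈ 52.9°.

≈ 53°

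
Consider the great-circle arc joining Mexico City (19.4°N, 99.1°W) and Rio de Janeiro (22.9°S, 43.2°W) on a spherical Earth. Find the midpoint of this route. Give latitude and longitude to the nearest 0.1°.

≈ 2.0°S, 71.5°W

Convert each endpoint to a unit vector on the sphere (x = cos φ cos λ, y = cos φ sin λ, z = sin φ).
The central angle between the endpoints is δ = arccos(p₁·p₂) ≈ 1.205 rad (69.0°).
Interpolate at f = 1/2 with slerp weights a = sin((1−f)δ)/sin δ ≈ 0.607, b = sin(fδ)/sin δ ≈ 0.607.
p = a·p₁ + b·p₂ ≈ (0.317, -0.948, -0.035); φ = arcsin(p_z) ≈ -1.98°, λ = atan2(p_y, p_x) ≈ -71.51°.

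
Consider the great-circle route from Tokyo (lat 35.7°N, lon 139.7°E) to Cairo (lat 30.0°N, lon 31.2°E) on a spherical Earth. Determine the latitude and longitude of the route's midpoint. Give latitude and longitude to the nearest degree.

Write both endpoints as unit vectors p₁, p₂ with components (cos φ cos λ, cos φ sin λ, sin φ).
The central angle between the endpoints is δ = arccos(p₁·p₂) ≈ 1.502 rad (86.1°).
Interpolate at f = 1/2 with slerp weights a = sin((1−f)δ)/sin δ ≈ 0.684, b = sin(fδ)/sin δ ≈ 0.684.
p = a·p₁ + b·p₂ ≈ (0.083, 0.666, 0.741); φ = arcsin(p_z) ≈ 47.83°, λ = atan2(p_y, p_x) ≈ 82.89°.

≈ lat 48°N, lon 83°E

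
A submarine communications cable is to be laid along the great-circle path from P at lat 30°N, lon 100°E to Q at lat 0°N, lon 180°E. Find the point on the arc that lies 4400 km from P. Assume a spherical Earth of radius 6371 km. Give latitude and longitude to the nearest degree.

The haversine formula gives a central angle δ ≈ 1.420 rad (81.4°) between the endpoints. The total great-circle distance is δ·R ≈ 1.420 × 6371 ≈ 9046 km, so the target fraction is f = 4400/9046 ≈ 0.486.
Interpolate at f ≈ 0.486 with slerp weights a = sin((1−f)δ)/sin δ ≈ 0.674, b = sin(fδ)/sin δ ≈ 0.644.
p = a·p₁ + b·p₂ ≈ (-0.746, 0.575, 0.337); φ = arcsin(p_z) ≈ 19.69°, λ = atan2(p_y, p_x) ≈ 142.37°.

≈ lat 20°N, lon 142°E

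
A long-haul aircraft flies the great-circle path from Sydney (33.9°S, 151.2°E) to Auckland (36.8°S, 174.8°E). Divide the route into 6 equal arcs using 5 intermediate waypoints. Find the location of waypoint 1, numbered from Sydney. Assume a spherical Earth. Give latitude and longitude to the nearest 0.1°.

≈ 34.7°S, 155.0°E

Write both endpoints as unit vectors p₁, p₂ with components (cos φ cos λ, cos φ sin λ, sin φ).
The central angle between the endpoints is δ = arccos(p₁·p₂) ≈ 0.339 rad (19.4°).
Interpolate at f = 1/6 with slerp weights a = sin((1−f)δ)/sin δ ≈ 0.838, b = sin(fδ)/sin δ ≈ 0.170.
p = a·p₁ + b·p₂ ≈ (-0.745, 0.348, -0.569); φ = arcsin(p_z) ≈ -34.70°, λ = atan2(p_y, p_x) ≈ 155.00°.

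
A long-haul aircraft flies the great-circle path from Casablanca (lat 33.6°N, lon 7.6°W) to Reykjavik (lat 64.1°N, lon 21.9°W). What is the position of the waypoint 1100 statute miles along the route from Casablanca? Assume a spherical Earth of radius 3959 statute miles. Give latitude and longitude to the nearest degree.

≈ lat 49°N, lon 13°W

Write both endpoints as unit vectors p₁, p₂ with components (cos φ cos λ, cos φ sin λ, sin φ).
The central angle between the endpoints is δ = arccos(p₁·p₂) ≈ 0.554 rad (31.7°). The total great-circle distance is δ·R ≈ 0.554 × 3959 ≈ 2194 mi, so the target fraction is f = 1100/2194 ≈ 0.501.
Interpolate at f ≈ 0.501 with slerp weights a = sin((1−f)δ)/sin δ ≈ 0.518, b = sin(fδ)/sin δ ≈ 0.521.
p = a·p₁ + b·p₂ ≈ (0.639, -0.142, 0.756); φ = arcsin(p_z) ≈ 49.09°, λ = atan2(p_y, p_x) ≈ -12.53°.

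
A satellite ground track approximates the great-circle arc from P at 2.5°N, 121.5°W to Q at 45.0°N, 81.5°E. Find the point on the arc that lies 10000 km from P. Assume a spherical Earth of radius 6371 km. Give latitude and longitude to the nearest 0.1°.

Convert each endpoint to a unit vector on the sphere (x = cos φ cos λ, y = cos φ sin λ, z = sin φ).
The central angle between the endpoints is δ = arccos(p₁·p₂) ≈ 2.239 rad (128.3°). The total great-circle distance is δ·R ≈ 2.239 × 6371 ≈ 14263 km, so the target fraction is f = 10000/14263 ≈ 0.701.
Interpolate at f ≈ 0.701 with slerp weights a = sin((1−f)δ)/sin δ ≈ 0.790, b = sin(fδ)/sin δ ≈ 1.274.
p = a·p₁ + b·p₂ ≈ (-0.279, 0.218, 0.935); φ = arcsin(p_z) ≈ 69.26°, λ = atan2(p_y, p_x) ≈ 142.07°.

≈ 69.3°N, 142.1°E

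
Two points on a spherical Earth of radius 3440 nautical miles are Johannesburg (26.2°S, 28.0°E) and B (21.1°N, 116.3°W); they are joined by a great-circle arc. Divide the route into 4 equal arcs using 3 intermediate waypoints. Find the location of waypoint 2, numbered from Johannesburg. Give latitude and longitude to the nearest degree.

The haversine formula gives a central angle δ ≈ 2.566 rad (147.0°) between the endpoints.
Interpolate at f = 2/4 with slerp weights a = sin((1−f)δ)/sin δ ≈ 1.761, b = sin(fδ)/sin δ ≈ 1.761.
p = a·p₁ + b·p₂ ≈ (0.667, -0.731, -0.144); φ = arcsin(p_z) ≈ -8.25°, λ = atan2(p_y, p_x) ≈ -47.62°.

≈ (8°S, 48°W)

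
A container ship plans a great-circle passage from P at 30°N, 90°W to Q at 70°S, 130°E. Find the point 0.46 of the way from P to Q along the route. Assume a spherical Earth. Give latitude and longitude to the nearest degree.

Write both endpoints as unit vectors p₁, p₂ with components (cos φ cos λ, cos φ sin λ, sin φ).
The central angle between the endpoints is δ = arccos(p₁·p₂) ≈ 2.342 rad (134.2°).
Interpolate at f = 0.46 with slerp weights a = sin((1−f)δ)/sin δ ≈ 1.329, b = sin(fδ)/sin δ ≈ 1.228.
p = a·p₁ + b·p₂ ≈ (-0.270, -0.829, -0.489); φ = arcsin(p_z) ≈ -29.28°, λ = atan2(p_y, p_x) ≈ -108.02°.

≈ 29°S, 108°W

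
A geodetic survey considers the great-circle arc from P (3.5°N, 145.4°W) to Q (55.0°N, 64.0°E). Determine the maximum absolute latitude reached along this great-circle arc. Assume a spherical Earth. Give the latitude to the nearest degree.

The great circle lies in the plane with unit normal n̂ = (p₁ × p₂)/|p₁ × p₂|.
Here n̂_z ≈ -0.314; the vertex latitude is φ_max = arccos|n̂_z| ≈ 71.7°.

≈ 72°N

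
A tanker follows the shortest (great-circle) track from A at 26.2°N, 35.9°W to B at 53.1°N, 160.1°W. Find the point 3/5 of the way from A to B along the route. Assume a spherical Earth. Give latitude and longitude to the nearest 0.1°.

Convert each endpoint to a unit vector on the sphere (x = cos φ cos λ, y = cos φ sin λ, z = sin φ).
The central angle between the endpoints is δ = arccos(p₁·p₂) ≈ 1.521 rad (87.1°).
Interpolate at f = 3/5 with slerp weights a = sin((1−f)δ)/sin δ ≈ 0.572, b = sin(fδ)/sin δ ≈ 0.792.
p = a·p₁ + b·p₂ ≈ (-0.031, -0.463, 0.886); φ = arcsin(p_z) ≈ 62.36°, λ = atan2(p_y, p_x) ≈ -93.86°.

≈ 62.4°N, 93.9°W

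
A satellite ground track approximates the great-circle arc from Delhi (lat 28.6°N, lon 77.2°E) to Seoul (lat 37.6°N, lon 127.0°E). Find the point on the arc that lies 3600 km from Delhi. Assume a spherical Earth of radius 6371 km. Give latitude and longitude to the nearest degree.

≈ lat 37°N, lon 115°E

From cos δ = sin φ₁ sin φ₂ + cos φ₁ cos φ₂ cos Δλ, the central angle is δ ≈ 0.736 rad (42.2°). The total great-circle distance is δ·R ≈ 0.736 × 6371 ≈ 4690 km, so the target fraction is f = 3600/4690 ≈ 0.768.
Interpolate at f ≈ 0.768 with slerp weights a = sin((1−f)δ)/sin δ ≈ 0.254, b = sin(fδ)/sin δ ≈ 0.797.
p = a·p₁ + b·p₂ ≈ (-0.331, 0.722, 0.608); φ = arcsin(p_z) ≈ 37.44°, λ = atan2(p_y, p_x) ≈ 114.63°.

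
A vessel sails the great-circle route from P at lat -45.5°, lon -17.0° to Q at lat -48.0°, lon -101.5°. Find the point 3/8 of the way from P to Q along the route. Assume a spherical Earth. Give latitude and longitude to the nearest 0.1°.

≈ lat -54.2°, lon -46.3°

Convert each endpoint to a unit vector on the sphere (x = cos φ cos λ, y = cos φ sin λ, z = sin φ).
The central angle between the endpoints is δ = arccos(p₁·p₂) ≈ 0.958 rad (54.9°).
Interpolate at f = 3/8 with slerp weights a = sin((1−f)δ)/sin δ ≈ 0.689, b = sin(fδ)/sin δ ≈ 0.430.
p = a·p₁ + b·p₂ ≈ (0.404, -0.423, -0.811); φ = arcsin(p_z) ≈ -54.18°, λ = atan2(p_y, p_x) ≈ -46.28°.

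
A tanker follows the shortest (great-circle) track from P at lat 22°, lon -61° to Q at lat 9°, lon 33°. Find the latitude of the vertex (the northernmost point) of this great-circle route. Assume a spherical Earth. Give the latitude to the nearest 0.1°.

The great circle lies in the plane with unit normal n̂ = (p₁ × p₂)/|p₁ × p₂|.
Here n̂_z ≈ +0.914; the vertex latitude is φ_max = arccos|n̂_z| ≈ 24.0°.
Check via Clairaut: cos φ_max = |cos φ₁| · sin C = cos(22.0°)·sin(80.2°) ≈ 0.914, again giving ≈ 24.0°.

≈ 24.0°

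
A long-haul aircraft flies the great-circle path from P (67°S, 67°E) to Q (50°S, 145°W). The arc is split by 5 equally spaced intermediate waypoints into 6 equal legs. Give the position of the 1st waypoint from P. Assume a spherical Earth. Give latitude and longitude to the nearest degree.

≈ (76°S, 83°E)

Convert each endpoint to a unit vector on the sphere (x = cos φ cos λ, y = cos φ sin λ, z = sin φ).
The central angle between the endpoints is δ = arccos(p₁·p₂) ≈ 1.056 rad (60.5°).
Interpolate at f = 1/6 with slerp weights a = sin((1−f)δ)/sin δ ≈ 0.886, b = sin(fδ)/sin δ ≈ 0.201.
p = a·p₁ + b·p₂ ≈ (0.029, 0.244, -0.969); φ = arcsin(p_z) ≈ -75.75°, λ = atan2(p_y, p_x) ≈ 83.17°.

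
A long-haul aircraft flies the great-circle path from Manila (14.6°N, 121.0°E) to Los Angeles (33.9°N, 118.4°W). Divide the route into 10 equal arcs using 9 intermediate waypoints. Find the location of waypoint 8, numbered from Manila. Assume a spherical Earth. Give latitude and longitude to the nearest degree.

≈ (42°N, 143°W)

Convert each endpoint to a unit vector on the sphere (x = cos φ cos λ, y = cos φ sin λ, z = sin φ).
The central angle between the endpoints is δ = arccos(p₁·p₂) ≈ 1.842 rad (105.6°).
Interpolate at f = 8/10 with slerp weights a = sin((1−f)δ)/sin δ ≈ 0.374, b = sin(fδ)/sin δ ≈ 1.033.
p = a·p₁ + b·p₂ ≈ (-0.594, -0.444, 0.671); φ = arcsin(p_z) ≈ 42.11°, λ = atan2(p_y, p_x) ≈ -143.22°.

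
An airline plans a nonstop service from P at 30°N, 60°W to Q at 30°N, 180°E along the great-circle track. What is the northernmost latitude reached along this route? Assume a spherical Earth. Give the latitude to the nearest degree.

The great circle lies in the plane with unit normal n̂ = (p₁ × p₂)/|p₁ × p₂|.
Here n̂_z ≈ -0.655; the vertex latitude is φ_max = arccos|n̂_z| ≈ 49.1°.

≈ 49°N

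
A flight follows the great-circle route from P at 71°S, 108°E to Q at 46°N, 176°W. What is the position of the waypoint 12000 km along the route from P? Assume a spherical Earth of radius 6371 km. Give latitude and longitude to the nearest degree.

Write both endpoints as unit vectors p₁, p₂ with components (cos φ cos λ, cos φ sin λ, sin φ).
The central angle between the endpoints is δ = arccos(p₁·p₂) ≈ 2.246 rad (128.7°). The total great-circle distance is δ·R ≈ 2.246 × 6371 ≈ 14312 km, so the target fraction is f = 12000/14312 ≈ 0.838.
Interpolate at f ≈ 0.838 with slerp weights a = sin((1−f)δ)/sin δ ≈ 0.455, b = sin(fδ)/sin δ ≈ 1.219.
p = a·p₁ + b·p₂ ≈ (-0.891, 0.082, 0.447); φ = arcsin(p_z) ≈ 26.55°, λ = atan2(p_y, p_x) ≈ 174.75°.

≈ 27°N, 175°E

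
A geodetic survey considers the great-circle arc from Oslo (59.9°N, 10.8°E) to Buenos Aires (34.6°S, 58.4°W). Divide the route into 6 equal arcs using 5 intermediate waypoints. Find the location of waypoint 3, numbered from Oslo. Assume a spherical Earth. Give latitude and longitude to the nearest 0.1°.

From cos δ = sin φ₁ sin φ₂ + cos φ₁ cos φ₂ cos Δλ, the central angle is δ ≈ 1.923 rad (110.2°).
Interpolate at f = 3/6 with slerp weights a = sin((1−f)δ)/sin δ ≈ 0.873, b = sin(fδ)/sin δ ≈ 0.873.
p = a·p₁ + b·p₂ ≈ (0.807, -0.530, 0.260); φ = arcsin(p_z) ≈ 15.05°, λ = atan2(p_y, p_x) ≈ -33.31°.

≈ 15.1°N, 33.3°W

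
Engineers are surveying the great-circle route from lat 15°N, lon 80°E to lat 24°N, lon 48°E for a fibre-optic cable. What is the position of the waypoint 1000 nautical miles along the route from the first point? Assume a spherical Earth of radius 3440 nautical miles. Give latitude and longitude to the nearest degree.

≈ lat 20°N, lon 63°E

Convert each endpoint to a unit vector on the sphere (x = cos φ cos λ, y = cos φ sin λ, z = sin φ).
The central angle between the endpoints is δ = arccos(p₁·p₂) ≈ 0.548 rad (31.4°). The total great-circle distance is δ·R ≈ 0.548 × 3440 ≈ 1885 nmi, so the target fraction is f = 1000/1885 ≈ 0.531.
Interpolate at f ≈ 0.531 with slerp weights a = sin((1−f)δ)/sin δ ≈ 0.488, b = sin(fδ)/sin δ ≈ 0.550.
p = a·p₁ + b·p₂ ≈ (0.418, 0.838, 0.350); φ = arcsin(p_z) ≈ 20.50°, λ = atan2(p_y, p_x) ≈ 63.48°.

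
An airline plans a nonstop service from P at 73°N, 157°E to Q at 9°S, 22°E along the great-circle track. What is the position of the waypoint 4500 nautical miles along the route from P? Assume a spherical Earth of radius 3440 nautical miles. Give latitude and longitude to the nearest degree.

The haversine formula gives a central angle δ ≈ 1.932 rad (110.7°) between the endpoints. The total great-circle distance is δ·R ≈ 1.932 × 3440 ≈ 6648 nmi, so the target fraction is f = 4500/6648 ≈ 0.677.
Interpolate at f ≈ 0.677 with slerp weights a = sin((1−f)δ)/sin δ ≈ 0.625, b = sin(fδ)/sin δ ≈ 1.032.
p = a·p₁ + b·p₂ ≈ (0.777, 0.453, 0.436); φ = arcsin(p_z) ≈ 25.86°, λ = atan2(p_y, p_x) ≈ 30.25°.

≈ 26°N, 30°E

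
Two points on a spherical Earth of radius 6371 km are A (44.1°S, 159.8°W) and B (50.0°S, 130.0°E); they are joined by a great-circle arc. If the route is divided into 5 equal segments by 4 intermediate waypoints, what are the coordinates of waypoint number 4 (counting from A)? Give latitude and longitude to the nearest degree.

From cos δ = sin φ₁ sin φ₂ + cos φ₁ cos φ₂ cos Δλ, the central angle is δ ≈ 0.810 rad (46.4°).
Interpolate at f = 4/5 with slerp weights a = sin((1−f)δ)/sin δ ≈ 0.223, b = sin(fδ)/sin δ ≈ 0.833.
p = a·p₁ + b·p₂ ≈ (-0.494, 0.355, -0.793); φ = arcsin(p_z) ≈ -52.50°, λ = atan2(p_y, p_x) ≈ 144.31°.

≈ (53°S, 144°E)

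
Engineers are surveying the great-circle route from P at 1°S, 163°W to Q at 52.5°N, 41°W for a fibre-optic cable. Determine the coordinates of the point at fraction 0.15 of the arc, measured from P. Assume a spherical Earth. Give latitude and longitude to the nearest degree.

≈ 13°N, 154°W

From cos δ = sin φ₁ sin φ₂ + cos φ₁ cos φ₂ cos Δλ, the central angle is δ ≈ 1.914 rad (109.7°).
Interpolate at f = 0.15 with slerp weights a = sin((1−f)δ)/sin δ ≈ 1.060, b = sin(fδ)/sin δ ≈ 0.301.
p = a·p₁ + b·p₂ ≈ (-0.876, -0.430, 0.220); φ = arcsin(p_z) ≈ 12.71°, λ = atan2(p_y, p_x) ≈ -153.84°.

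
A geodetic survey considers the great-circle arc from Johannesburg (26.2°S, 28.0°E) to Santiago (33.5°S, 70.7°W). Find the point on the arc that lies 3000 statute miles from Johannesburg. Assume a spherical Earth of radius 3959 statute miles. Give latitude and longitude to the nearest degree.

The haversine formula gives a central angle δ ≈ 1.440 rad (82.5°) between the endpoints. The total great-circle distance is δ·R ≈ 1.440 × 3959 ≈ 5701 mi, so the target fraction is f = 3000/5701 ≈ 0.526.
Interpolate at f ≈ 0.526 with slerp weights a = sin((1−f)δ)/sin δ ≈ 0.636, b = sin(fδ)/sin δ ≈ 0.693.
p = a·p₁ + b·p₂ ≈ (0.695, -0.278, -0.663); φ = arcsin(p_z) ≈ -41.56°, λ = atan2(p_y, p_x) ≈ -21.79°.

≈ 42°S, 22°W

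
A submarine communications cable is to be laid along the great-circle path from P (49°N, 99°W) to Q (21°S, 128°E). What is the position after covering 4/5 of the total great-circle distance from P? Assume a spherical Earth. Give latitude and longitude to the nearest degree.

≈ (0°N, 145°E)

The haversine formula gives a central angle δ ≈ 2.330 rad (133.5°) between the endpoints.
Interpolate at f = 4/5 with slerp weights a = sin((1−f)δ)/sin δ ≈ 0.619, b = sin(fδ)/sin δ ≈ 1.320.
p = a·p₁ + b·p₂ ≈ (-0.822, 0.569, -0.006); φ = arcsin(p_z) ≈ -0.32°, λ = atan2(p_y, p_x) ≈ 145.28°.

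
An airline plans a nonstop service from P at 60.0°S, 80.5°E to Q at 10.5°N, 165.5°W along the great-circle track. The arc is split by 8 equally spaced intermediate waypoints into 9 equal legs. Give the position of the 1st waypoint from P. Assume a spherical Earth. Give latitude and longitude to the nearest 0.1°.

Write both endpoints as unit vectors p₁, p₂ with components (cos φ cos λ, cos φ sin λ, sin φ).
The central angle between the endpoints is δ = arccos(p₁·p₂) ≈ 1.937 rad (111.0°).
Interpolate at f = 1/9 with slerp weights a = sin((1−f)δ)/sin δ ≈ 1.059, b = sin(fδ)/sin δ ≈ 0.229.
p = a·p₁ + b·p₂ ≈ (-0.130, 0.466, -0.875); φ = arcsin(p_z) ≈ -61.07°, λ = atan2(p_y, p_x) ≈ 105.63°.

≈ 61.1°S, 105.6°E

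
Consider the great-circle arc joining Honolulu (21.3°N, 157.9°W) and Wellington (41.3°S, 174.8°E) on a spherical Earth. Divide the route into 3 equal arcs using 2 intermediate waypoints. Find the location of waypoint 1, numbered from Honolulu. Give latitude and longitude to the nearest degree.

≈ 0°N, 166°W

The haversine formula gives a central angle δ ≈ 1.179 rad (67.5°) between the endpoints.
Interpolate at f = 1/3 with slerp weights a = sin((1−f)δ)/sin δ ≈ 0.765, b = sin(fδ)/sin δ ≈ 0.414.
p = a·p₁ + b·p₂ ≈ (-0.971, -0.240, 0.005); φ = arcsin(p_z) ≈ 0.26°, λ = atan2(p_y, p_x) ≈ -166.11°.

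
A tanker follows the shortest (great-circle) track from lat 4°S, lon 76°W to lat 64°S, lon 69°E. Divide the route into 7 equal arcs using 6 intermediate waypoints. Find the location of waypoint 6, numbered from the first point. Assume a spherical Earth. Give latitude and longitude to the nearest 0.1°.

Write both endpoints as unit vectors p₁, p₂ with components (cos φ cos λ, cos φ sin λ, sin φ).
The central angle between the endpoints is δ = arccos(p₁·p₂) ≈ 1.871 rad (107.2°).
Interpolate at f = 6/7 with slerp weights a = sin((1−f)δ)/sin δ ≈ 0.276, b = sin(fδ)/sin δ ≈ 1.046.
p = a·p₁ + b·p₂ ≈ (0.231, 0.161, -0.960); φ = arcsin(p_z) ≈ -73.66°, λ = atan2(p_y, p_x) ≈ 34.80°.

≈ lat 73.7°S, lon 34.8°E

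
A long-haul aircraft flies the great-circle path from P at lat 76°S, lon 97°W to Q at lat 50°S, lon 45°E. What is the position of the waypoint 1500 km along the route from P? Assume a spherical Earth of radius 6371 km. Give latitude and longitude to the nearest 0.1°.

The haversine formula gives a central angle δ ≈ 0.901 rad (51.6°) between the endpoints. The total great-circle distance is δ·R ≈ 0.901 × 6371 ≈ 5741 km, so the target fraction is f = 1500/5741 ≈ 0.261.
Interpolate at f ≈ 0.261 with slerp weights a = sin((1−f)δ)/sin δ ≈ 0.788, b = sin(fδ)/sin δ ≈ 0.298.
p = a·p₁ + b·p₂ ≈ (0.112, -0.054, -0.992); φ = arcsin(p_z) ≈ -82.86°, λ = atan2(p_y, p_x) ≈ -25.70°.

≈ lat 82.9°S, lon 25.7°W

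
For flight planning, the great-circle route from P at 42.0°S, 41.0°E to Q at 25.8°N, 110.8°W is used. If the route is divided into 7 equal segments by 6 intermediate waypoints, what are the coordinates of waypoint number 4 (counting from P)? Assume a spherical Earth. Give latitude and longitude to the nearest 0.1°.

≈ 21.3°S, 64.6°W

Convert each endpoint to a unit vector on the sphere (x = cos φ cos λ, y = cos φ sin λ, z = sin φ).
The central angle between the endpoints is δ = arccos(p₁·p₂) ≈ 2.649 rad (151.7°).
Interpolate at f = 4/7 with slerp weights a = sin((1−f)δ)/sin δ ≈ 1.915, b = sin(fδ)/sin δ ≈ 2.109.
p = a·p₁ + b·p₂ ≈ (0.400, -0.841, -0.364); φ = arcsin(p_z) ≈ -21.32°, λ = atan2(p_y, p_x) ≈ -64.58°.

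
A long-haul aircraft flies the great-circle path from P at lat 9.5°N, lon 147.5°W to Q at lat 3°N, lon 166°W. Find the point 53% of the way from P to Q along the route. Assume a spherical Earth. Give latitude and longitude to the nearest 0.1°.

Convert each endpoint to a unit vector on the sphere (x = cos φ cos λ, y = cos φ sin λ, z = sin φ).
The central angle between the endpoints is δ = arccos(p₁·p₂) ≈ 0.340 rad (19.5°).
Interpolate at f = 0.53 with slerp weights a = sin((1−f)δ)/sin δ ≈ 0.477, b = sin(fδ)/sin δ ≈ 0.537.
p = a·p₁ + b·p₂ ≈ (-0.918, -0.383, 0.107); φ = arcsin(p_z) ≈ 6.14°, λ = atan2(p_y, p_x) ≈ -157.36°.

≈ lat 6.1°N, lon 157.4°W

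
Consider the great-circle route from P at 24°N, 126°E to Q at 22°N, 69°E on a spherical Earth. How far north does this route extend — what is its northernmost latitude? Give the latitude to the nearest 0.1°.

≈ 25.9°N

The great circle lies in the plane with unit normal n̂ = (p₁ × p₂)/|p₁ × p₂|.
Here n̂_z ≈ -0.900; the vertex latitude is φ_max = arccos|n̂_z| ≈ 25.9°.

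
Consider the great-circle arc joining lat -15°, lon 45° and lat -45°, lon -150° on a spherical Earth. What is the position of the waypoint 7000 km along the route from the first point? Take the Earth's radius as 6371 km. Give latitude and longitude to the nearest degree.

Write both endpoints as unit vectors p₁, p₂ with components (cos φ cos λ, cos φ sin λ, sin φ).
The central angle between the endpoints is δ = arccos(p₁·p₂) ≈ 2.068 rad (118.5°). The total great-circle distance is δ·R ≈ 2.068 × 6371 ≈ 13173 km, so the target fraction is f = 7000/13173 ≈ 0.531.
Interpolate at f ≈ 0.531 with slerp weights a = sin((1−f)δ)/sin δ ≈ 0.938, b = sin(fδ)/sin δ ≈ 1.013.
p = a·p₁ + b·p₂ ≈ (0.020, 0.282, -0.959); φ = arcsin(p_z) ≈ -73.56°, λ = atan2(p_y, p_x) ≈ 85.94°.

≈ lat -74°, lon 86°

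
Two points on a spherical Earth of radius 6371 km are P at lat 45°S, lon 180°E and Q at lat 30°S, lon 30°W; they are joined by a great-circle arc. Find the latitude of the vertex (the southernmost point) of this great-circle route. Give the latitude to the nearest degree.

≈ 72°S

The great circle lies in the plane with unit normal n̂ = (p₁ × p₂)/|p₁ × p₂|.
Here n̂_z ≈ +0.311; the vertex latitude is φ_max = arccos|n̂_z| ≈ 71.9°.
Check via Clairaut: cos φ_max = |cos φ₁| · sin C = cos(45.0°)·sin(153.9°) ≈ 0.311, again giving ≈ 71.9°.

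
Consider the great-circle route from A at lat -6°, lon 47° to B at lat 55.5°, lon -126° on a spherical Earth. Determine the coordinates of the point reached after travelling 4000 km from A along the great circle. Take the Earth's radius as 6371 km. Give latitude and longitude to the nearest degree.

From cos δ = sin φ₁ sin φ₂ + cos φ₁ cos φ₂ cos Δλ, the central angle is δ ≈ 2.272 rad (130.2°). The total great-circle distance is δ·R ≈ 2.272 × 6371 ≈ 14476 km, so the target fraction is f = 4000/14476 ≈ 0.276.
Interpolate at f ≈ 0.276 with slerp weights a = sin((1−f)δ)/sin δ ≈ 1.305, b = sin(fδ)/sin δ ≈ 0.769.
p = a·p₁ + b·p₂ ≈ (0.629, 0.597, 0.497); φ = arcsin(p_z) ≈ 29.81°, λ = atan2(p_y, p_x) ≈ 43.49°.

≈ lat 30°, lon 43°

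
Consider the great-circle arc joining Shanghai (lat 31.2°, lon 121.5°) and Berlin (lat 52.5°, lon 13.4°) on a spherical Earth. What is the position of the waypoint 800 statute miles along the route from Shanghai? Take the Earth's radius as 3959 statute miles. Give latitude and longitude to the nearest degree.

≈ lat 40°, lon 112°

Write both endpoints as unit vectors p₁, p₂ with components (cos φ cos λ, cos φ sin λ, sin φ).
The central angle between the endpoints is δ = arccos(p₁·p₂) ≈ 1.319 rad (75.6°). The total great-circle distance is δ·R ≈ 1.319 × 3959 ≈ 5222 mi, so the target fraction is f = 800/5222 ≈ 0.153.
Interpolate at f ≈ 0.153 with slerp weights a = sin((1−f)δ)/sin δ ≈ 0.928, b = sin(fδ)/sin δ ≈ 0.207.
p = a·p₁ + b·p₂ ≈ (-0.292, 0.706, 0.645); φ = arcsin(p_z) ≈ 40.18°, λ = atan2(p_y, p_x) ≈ 112.47°.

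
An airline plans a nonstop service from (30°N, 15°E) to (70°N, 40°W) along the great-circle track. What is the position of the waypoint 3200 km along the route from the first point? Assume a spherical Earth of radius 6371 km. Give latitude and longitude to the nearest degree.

≈ (56°N, 3°W)

Convert each endpoint to a unit vector on the sphere (x = cos φ cos λ, y = cos φ sin λ, z = sin φ).
The central angle between the endpoints is δ = arccos(p₁·p₂) ≈ 0.877 rad (50.2°). The total great-circle distance is δ·R ≈ 0.877 × 6371 ≈ 5585 km, so the target fraction is f = 3200/5585 ≈ 0.573.
Interpolate at f ≈ 0.573 with slerp weights a = sin((1−f)δ)/sin δ ≈ 0.476, b = sin(fδ)/sin δ ≈ 0.626.
p = a·p₁ + b·p₂ ≈ (0.562, -0.031, 0.826); φ = arcsin(p_z) ≈ 55.74°, λ = atan2(p_y, p_x) ≈ -3.16°.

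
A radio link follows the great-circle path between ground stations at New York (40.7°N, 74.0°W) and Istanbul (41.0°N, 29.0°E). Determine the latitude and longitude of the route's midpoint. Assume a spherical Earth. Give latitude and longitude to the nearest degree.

Write both endpoints as unit vectors p₁, p₂ with components (cos φ cos λ, cos φ sin λ, sin φ).
The central angle between the endpoints is δ = arccos(p₁·p₂) ≈ 1.267 rad (72.6°).
Interpolate at f = 1/2 with slerp weights a = sin((1−f)δ)/sin δ ≈ 0.620, b = sin(fδ)/sin δ ≈ 0.620.
p = a·p₁ + b·p₂ ≈ (0.539, -0.225, 0.812); φ = arcsin(p_z) ≈ 54.25°, λ = atan2(p_y, p_x) ≈ -22.66°.

≈ 54°N, 23°W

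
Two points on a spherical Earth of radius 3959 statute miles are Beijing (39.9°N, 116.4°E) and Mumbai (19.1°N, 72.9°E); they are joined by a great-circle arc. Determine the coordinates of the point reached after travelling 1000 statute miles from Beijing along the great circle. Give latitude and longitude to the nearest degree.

The haversine formula gives a central angle δ ≈ 0.744 rad (42.6°) between the endpoints. The total great-circle distance is δ·R ≈ 0.744 × 3959 ≈ 2946 mi, so the target fraction is f = 1000/2946 ≈ 0.339.
Interpolate at f ≈ 0.339 with slerp weights a = sin((1−f)δ)/sin δ ≈ 0.697, b = sin(fδ)/sin δ ≈ 0.369.
p = a·p₁ + b·p₂ ≈ (-0.135, 0.812, 0.568); φ = arcsin(p_z) ≈ 34.59°, λ = atan2(p_y, p_x) ≈ 99.45°.

≈ (35°N, 99°E)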